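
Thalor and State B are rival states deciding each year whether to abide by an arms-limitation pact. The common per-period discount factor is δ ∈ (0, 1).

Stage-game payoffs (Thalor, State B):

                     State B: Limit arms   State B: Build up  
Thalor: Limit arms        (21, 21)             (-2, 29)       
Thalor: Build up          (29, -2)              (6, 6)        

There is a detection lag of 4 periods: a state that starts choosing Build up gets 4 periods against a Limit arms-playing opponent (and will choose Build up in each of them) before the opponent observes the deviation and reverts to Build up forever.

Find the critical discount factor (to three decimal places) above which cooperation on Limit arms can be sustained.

The best deviation is to choose Build up for all 4 undetected periods, earning 29 each, then 6 forever once detected.
Deviation value: 29(1−δ^4)/(1−δ) + 6δ^4/(1−δ); cooperation value: 21/(1−δ).
IC: 21 ≥ 29(1−δ^4) + 6δ^4 = 29 − 23δ^4.
So δ^4 ≥ 8/23, giving δ ≥ (8/23)^(1/4) ≈ 0.768.

0.768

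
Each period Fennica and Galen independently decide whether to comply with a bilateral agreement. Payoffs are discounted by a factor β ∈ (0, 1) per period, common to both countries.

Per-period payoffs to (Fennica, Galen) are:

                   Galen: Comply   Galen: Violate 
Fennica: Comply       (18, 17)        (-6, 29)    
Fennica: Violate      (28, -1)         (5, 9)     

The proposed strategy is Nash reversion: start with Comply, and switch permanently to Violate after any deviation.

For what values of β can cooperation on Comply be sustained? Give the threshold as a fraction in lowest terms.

3/5

Fennica: cooperation gives 18 each period; deviation gives 28 once then 5 forever.
  18/(1−β) ≥ 28 + 5β/(1−β) ⇒ β ≥ 10/23.
Galen: cooperation gives 17 each period; deviation gives 29 once then 9 forever.
  β ≥ 12/20 = 3/5.
Both must hold, so the binding constraint is Galen's: β ≥ 3/5.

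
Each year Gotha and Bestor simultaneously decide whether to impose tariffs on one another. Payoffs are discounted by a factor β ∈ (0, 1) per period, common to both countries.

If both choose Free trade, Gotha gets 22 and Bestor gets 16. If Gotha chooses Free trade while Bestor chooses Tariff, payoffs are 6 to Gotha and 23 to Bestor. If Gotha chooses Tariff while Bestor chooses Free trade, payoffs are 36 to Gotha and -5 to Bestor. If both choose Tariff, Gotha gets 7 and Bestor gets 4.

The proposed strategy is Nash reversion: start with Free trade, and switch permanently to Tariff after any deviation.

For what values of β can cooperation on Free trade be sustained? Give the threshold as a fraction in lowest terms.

14/29

Gotha's threshold: (36−22)/(36−7) = 14/29.
Bestor's threshold: (23−16)/(23−4) = 7/19.
14/29 > 7/19, so Gotha binds and β* = 14/29.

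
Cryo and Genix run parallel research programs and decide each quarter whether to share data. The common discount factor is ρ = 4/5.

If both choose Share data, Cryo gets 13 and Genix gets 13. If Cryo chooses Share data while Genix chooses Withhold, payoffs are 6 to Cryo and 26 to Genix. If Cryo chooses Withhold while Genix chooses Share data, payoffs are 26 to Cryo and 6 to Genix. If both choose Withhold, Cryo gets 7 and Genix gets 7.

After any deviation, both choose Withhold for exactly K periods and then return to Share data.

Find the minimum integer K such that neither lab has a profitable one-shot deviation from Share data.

IC: ρ(1−ρ^K)/(1−ρ) ≥ (26−13)/(13−7) = 13/6.
With ρ = 4/5: need 1 − ρ^K ≥ 13/6·(1−4/5)/(4/5), i.e. ρ^K ≤ 0.4583.
Since (4/5)^3 = 0.5120 and (4/5)^4 = 0.4096, the smallest such K is 4.

4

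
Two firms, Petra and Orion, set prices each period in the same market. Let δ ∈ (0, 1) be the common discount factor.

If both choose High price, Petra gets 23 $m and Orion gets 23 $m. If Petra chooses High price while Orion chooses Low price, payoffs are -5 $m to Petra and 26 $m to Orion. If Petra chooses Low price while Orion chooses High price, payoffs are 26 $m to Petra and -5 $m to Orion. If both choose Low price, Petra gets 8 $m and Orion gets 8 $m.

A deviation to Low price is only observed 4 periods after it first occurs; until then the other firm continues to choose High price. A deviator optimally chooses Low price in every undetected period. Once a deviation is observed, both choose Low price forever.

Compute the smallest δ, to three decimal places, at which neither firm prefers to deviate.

A deviator earns 26 for 4 periods, then 8 forever; cooperating earns 23 forever. Multiplying the IC by (1−δ):
23 ≥ 26(1−δ^4) + 8δ^4, so 18·δ^4 ≥ 3 and δ^4 ≥ 1/6.
δ ≥ (1/6)^(1/4) ≈ 0.639.

0.639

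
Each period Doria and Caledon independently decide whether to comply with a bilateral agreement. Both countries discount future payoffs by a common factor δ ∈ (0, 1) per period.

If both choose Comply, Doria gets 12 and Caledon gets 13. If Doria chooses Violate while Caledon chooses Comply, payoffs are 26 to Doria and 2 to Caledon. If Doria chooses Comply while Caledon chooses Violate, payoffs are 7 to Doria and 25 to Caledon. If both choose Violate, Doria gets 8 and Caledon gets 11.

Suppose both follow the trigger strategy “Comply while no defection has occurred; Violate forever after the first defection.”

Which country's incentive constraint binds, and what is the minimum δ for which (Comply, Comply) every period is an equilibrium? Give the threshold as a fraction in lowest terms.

Doria: cooperation gives 12 each period; deviation gives 26 once then 8 forever.
  12/(1−δ) ≥ 26 + 8δ/(1−δ) ⇒ δ ≥ 14/18 = 7/9.
Caledon: cooperation gives 13 each period; deviation gives 25 once then 11 forever.
  δ ≥ 12/14 = 6/7.
Both must hold, so the binding constraint is Caledon's: δ ≥ 6/7.

Caledon; δ ≥ 6/7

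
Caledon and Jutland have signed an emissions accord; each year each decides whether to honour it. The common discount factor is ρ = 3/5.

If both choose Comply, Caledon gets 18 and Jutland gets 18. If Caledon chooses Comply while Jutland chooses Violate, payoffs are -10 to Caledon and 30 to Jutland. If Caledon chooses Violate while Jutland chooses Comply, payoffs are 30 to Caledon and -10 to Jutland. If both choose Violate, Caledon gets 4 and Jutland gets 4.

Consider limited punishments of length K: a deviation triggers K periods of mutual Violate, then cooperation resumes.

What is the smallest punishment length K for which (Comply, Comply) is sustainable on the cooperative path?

2

No profitable deviation requires (18−4)(ρ+…+ρ^K) ≥ 30−18, i.e. ρ+…+ρ^K ≥ 6/7 ≈ 0.8571.
With ρ = 3/5, the partial sums are K=1: 0.6000, K=2: 0.9600.
K = 2 is the first length at which the sum reaches 0.8571.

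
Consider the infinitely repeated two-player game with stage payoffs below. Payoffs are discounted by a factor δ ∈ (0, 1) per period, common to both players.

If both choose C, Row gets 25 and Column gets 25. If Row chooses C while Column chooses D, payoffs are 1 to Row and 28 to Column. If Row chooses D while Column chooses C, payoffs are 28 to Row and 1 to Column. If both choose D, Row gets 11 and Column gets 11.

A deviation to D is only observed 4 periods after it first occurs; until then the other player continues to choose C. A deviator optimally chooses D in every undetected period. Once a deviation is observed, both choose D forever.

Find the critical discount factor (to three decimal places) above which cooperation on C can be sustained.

The best deviation is to choose D for all 4 undetected periods, earning 28 each, then 11 forever once detected.
Deviation value: 28(1−δ^4)/(1−δ) + 11δ^4/(1−δ); cooperation value: 25/(1−δ).
IC: 25 ≥ 28(1−δ^4) + 11δ^4 = 28 − 17δ^4.
So δ^4 ≥ 3/17, giving δ ≥ (3/17)^(1/4) ≈ 0.648.

0.648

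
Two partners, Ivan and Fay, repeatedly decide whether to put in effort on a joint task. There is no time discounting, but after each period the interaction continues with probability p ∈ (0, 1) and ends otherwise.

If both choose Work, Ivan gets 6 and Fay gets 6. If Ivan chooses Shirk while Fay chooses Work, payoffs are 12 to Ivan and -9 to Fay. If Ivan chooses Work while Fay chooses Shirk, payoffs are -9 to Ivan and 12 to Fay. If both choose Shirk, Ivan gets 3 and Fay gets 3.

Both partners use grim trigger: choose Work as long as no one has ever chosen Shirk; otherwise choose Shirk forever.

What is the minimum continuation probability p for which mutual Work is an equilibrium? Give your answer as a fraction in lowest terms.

Expected cooperation value is 6 + p·6 + p²·6 + … = 6/(1−p); deviation gives 12 + p·3/(1−p).
6 ≥ 12(1−p) + 3p ⇒ 9p ≥ 6 ⇒ p ≥ 6/9 = 2/3.

2/3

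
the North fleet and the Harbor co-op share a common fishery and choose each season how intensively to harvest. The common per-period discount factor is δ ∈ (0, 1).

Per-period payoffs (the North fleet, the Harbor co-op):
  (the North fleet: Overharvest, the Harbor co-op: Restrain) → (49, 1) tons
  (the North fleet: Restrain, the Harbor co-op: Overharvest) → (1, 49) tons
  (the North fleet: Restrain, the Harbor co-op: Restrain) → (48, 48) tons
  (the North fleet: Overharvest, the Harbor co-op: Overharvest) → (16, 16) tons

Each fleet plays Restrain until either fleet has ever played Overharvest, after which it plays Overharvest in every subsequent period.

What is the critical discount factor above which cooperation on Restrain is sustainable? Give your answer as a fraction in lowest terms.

1/33

48/(1−δ) ≥ 49 + 16δ/(1−δ)
48 ≥ 49 − 33δ
δ ≥ 1/33.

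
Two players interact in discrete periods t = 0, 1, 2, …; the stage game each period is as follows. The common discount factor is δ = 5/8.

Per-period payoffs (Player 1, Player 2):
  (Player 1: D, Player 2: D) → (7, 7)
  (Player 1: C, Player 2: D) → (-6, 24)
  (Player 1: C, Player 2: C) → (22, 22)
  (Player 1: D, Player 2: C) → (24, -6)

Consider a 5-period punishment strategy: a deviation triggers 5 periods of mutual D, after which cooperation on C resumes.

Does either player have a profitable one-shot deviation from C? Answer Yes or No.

A one-shot deviation gives 24 now, then 7 for 5 periods, then back to 22.
Gain from deviating: (24−22) today; loss: (22−7) in each of the next 5 periods.
No-deviation condition: (22−7)(δ+…+δ^5) ≥ 24−22, i.e. δ+…+δ^5 ≥ 2/15.
At δ = 5/8: δ+…+δ^5 = 1.5077 ≥ 0.1333.
So cooperation is sustainable.

No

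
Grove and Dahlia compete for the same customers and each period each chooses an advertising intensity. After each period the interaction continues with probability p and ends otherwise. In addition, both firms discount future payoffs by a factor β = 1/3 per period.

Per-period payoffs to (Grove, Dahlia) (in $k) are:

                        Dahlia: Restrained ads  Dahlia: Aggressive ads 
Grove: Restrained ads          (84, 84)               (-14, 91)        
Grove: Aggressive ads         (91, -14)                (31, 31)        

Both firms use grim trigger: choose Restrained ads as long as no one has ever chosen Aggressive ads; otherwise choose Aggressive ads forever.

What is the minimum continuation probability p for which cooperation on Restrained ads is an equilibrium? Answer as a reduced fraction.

Expected continuation weight on next period's payoff is β·p = 1/3·p, which plays the role of the discount factor.
Cooperation requires 1/3·p ≥ (91−84)/(91−31) = 7/60, hence p ≥ 7/20.

7/20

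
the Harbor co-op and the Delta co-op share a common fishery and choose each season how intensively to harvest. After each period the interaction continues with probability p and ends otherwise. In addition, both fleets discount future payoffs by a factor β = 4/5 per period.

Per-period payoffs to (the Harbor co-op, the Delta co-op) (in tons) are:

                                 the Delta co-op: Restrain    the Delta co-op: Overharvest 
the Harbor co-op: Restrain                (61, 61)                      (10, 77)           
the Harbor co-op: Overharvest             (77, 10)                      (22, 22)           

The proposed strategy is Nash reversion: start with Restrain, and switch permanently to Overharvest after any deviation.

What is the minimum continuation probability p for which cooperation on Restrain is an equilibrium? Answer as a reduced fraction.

With continuation probability p and discount β, the effective per-period discount factor is βp.
Grim-trigger IC: βp ≥ (77−61)/(77−22) = 16/55.
So p ≥ (16/55)/(4/5) = 4/11.

4/11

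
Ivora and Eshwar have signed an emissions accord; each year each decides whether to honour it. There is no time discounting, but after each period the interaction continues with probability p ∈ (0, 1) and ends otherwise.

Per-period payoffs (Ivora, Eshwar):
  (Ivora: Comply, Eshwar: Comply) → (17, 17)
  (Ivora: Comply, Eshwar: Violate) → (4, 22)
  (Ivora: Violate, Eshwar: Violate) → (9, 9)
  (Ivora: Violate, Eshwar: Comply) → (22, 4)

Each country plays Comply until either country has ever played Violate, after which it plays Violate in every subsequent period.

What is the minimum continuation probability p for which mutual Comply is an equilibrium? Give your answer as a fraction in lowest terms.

5/13

With no time discounting, the continuation probability p plays the role of the discount factor.
Grim-trigger IC: 17/(1−p) ≥ 22 + 9p/(1−p) ⇒ p ≥ (22−17)/(22−9) = 5/13.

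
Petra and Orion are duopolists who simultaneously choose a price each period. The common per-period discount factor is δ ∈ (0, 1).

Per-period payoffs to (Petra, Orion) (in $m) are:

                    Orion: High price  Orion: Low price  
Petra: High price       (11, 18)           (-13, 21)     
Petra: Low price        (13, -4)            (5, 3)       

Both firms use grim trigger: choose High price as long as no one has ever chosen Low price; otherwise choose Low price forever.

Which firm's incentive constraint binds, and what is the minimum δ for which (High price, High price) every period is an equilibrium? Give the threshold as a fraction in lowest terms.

Petra; δ ≥ 1/4

For Petra: deviation gain 13−11 = 2, per-period punishment loss 11−5 = 6. IC gives δ ≥ 2/8 = 1/4.
For Orion: gain 3, loss 15 per period, so δ ≥ 3/18 = 1/6.
The tighter constraint is Petra's, so cooperation needs δ ≥ 1/4.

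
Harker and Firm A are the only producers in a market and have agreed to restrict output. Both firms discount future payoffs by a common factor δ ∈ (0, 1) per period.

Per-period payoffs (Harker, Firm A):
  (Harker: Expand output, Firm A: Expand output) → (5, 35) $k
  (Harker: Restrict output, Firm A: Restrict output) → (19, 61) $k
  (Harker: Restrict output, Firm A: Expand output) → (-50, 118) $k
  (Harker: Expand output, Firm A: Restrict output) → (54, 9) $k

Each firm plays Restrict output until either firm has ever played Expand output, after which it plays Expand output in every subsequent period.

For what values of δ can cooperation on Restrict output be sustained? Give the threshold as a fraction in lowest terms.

Harker's threshold: (54−19)/(54−5) = 5/7.
Firm A's threshold: (118−61)/(118−35) = 57/83.
5/7 > 57/83, so Harker binds and δ* = 5/7.

5/7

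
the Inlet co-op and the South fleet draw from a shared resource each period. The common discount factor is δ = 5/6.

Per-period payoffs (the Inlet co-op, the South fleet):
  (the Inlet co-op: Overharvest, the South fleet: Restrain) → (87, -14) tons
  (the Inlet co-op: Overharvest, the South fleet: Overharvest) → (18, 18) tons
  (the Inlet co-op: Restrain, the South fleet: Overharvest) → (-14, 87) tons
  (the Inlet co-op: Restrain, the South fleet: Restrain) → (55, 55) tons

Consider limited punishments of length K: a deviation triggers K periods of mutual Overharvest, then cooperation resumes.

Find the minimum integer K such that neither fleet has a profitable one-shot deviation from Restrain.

2

Need Σ_{k=1}^{K} δ^k ≥ (87−55)/(55−18) = 0.8649 at δ = 5/6.
At K = 1 the sum is 0.8333 < 0.8649; at K = 2 it is 1.5278 ≥ 0.8649.
So the minimum punishment length is K = 2.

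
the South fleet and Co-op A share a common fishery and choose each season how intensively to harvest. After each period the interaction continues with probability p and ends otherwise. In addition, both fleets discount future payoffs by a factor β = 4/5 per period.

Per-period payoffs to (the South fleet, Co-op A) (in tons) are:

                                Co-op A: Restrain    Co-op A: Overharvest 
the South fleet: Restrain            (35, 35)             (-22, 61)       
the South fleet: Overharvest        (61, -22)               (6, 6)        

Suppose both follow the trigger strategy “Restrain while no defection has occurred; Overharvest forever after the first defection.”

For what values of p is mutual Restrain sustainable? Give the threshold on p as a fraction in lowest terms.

With continuation probability p and discount β, the effective per-period discount factor is βp.
Grim-trigger IC: βp ≥ (61−35)/(61−6) = 26/55.
So p ≥ (26/55)/(4/5) = 13/22.

13/22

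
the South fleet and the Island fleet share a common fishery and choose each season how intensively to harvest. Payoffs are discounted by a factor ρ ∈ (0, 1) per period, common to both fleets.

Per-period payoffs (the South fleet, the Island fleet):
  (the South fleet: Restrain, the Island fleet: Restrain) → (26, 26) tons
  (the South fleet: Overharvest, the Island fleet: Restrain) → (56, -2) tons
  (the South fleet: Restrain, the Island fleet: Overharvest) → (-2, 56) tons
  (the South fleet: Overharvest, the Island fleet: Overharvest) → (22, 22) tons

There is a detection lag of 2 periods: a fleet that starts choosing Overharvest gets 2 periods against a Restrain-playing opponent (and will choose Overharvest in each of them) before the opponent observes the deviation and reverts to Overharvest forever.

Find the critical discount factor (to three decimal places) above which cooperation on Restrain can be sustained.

Deviating for the 2 undetected periods gains 56−26 = 30 per period over cooperation, then loses 26−22 = 4 per period forever once punishment starts.
Gain: 30(1 + ρ + … + ρ^1); loss: 4·ρ^2/(1−ρ).
No profitable deviation ⇔ 30(1−ρ^2) ≤ 4·ρ^2, i.e. ρ^2 ≥ 30/(30+4) = 15/17.
Hence ρ ≥ (15/17)^(1/2) ≈ 0.939.

0.939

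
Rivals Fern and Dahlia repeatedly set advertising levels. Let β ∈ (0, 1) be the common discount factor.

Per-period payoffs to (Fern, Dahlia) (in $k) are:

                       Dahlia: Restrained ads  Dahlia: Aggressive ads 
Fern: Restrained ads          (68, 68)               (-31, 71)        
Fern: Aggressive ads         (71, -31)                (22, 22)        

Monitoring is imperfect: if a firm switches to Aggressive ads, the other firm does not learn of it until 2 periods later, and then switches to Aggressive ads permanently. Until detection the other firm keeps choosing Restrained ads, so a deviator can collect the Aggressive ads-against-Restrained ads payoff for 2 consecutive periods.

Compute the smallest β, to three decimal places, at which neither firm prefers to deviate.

The best deviation is to choose Aggressive ads for all 2 undetected periods, earning 71 each, then 22 forever once detected.
Deviation value: 71(1−β^2)/(1−β) + 22β^2/(1−β); cooperation value: 68/(1−β).
IC: 68 ≥ 71(1−β^2) + 22β^2 = 71 − 49β^2.
So β^2 ≥ 3/49, giving β ≥ (3/49)^(1/2) ≈ 0.247.

0.247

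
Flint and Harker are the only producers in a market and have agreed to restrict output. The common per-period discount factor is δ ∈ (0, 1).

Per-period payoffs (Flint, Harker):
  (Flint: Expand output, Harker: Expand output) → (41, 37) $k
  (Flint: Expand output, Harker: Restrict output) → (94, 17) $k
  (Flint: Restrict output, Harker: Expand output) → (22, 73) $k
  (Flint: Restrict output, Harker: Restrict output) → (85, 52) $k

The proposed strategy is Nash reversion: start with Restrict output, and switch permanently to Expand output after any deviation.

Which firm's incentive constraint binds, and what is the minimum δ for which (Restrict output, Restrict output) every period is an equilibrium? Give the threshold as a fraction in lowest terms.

Harker; δ ≥ 7/12

For Flint: deviation gain 94−85 = 9, per-period punishment loss 85−41 = 44. IC gives δ ≥ 9/53.
For Harker: gain 21, loss 15 per period, so δ ≥ 21/36 = 7/12.
The tighter constraint is Harker's, so cooperation needs δ ≥ 7/12.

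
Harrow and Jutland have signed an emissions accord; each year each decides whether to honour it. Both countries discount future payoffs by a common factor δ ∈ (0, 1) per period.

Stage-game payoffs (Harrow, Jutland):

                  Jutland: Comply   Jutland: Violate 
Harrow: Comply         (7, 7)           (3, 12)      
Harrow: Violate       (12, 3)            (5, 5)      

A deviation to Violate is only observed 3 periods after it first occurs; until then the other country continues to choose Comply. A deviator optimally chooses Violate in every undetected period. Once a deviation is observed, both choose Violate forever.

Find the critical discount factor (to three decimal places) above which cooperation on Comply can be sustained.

0.894

Deviating for the 3 undetected periods gains 12−7 = 5 per period over cooperation, then loses 7−5 = 2 per period forever once punishment starts.
Gain: 5(1 + δ + … + δ^2); loss: 2·δ^3/(1−δ).
No profitable deviation ⇔ 5(1−δ^3) ≤ 2·δ^3, i.e. δ^3 ≥ 5/(5+2) = 5/7.
Hence δ ≥ (5/7)^(1/3) ≈ 0.894.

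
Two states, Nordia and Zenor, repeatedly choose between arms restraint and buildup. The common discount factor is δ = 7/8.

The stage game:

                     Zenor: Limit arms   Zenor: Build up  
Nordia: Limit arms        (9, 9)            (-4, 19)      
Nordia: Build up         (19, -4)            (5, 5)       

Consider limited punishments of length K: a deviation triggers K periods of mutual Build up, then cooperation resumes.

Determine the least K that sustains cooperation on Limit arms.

4

IC: δ(1−δ^K)/(1−δ) ≥ (19−9)/(9−5) = 5/2.
With δ = 7/8: need 1 − δ^K ≥ 5/2·(1−7/8)/(7/8), i.e. δ^K ≤ 0.6429.
Since (7/8)^3 = 0.6699 and (7/8)^4 = 0.5862, the smallest such K is 4.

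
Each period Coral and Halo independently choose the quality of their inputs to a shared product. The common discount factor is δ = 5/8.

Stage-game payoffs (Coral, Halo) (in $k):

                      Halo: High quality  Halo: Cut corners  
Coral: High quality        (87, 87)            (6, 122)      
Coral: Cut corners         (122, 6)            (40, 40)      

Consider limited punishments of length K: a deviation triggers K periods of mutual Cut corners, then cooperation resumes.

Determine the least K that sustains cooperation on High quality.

Need Σ_{k=1}^{K} δ^k ≥ (122−87)/(87−40) = 0.7447 at δ = 5/8.
At K = 1 the sum is 0.6250 < 0.7447; at K = 2 it is 1.0156 ≥ 0.7447.
So the minimum punishment length is K = 2.

2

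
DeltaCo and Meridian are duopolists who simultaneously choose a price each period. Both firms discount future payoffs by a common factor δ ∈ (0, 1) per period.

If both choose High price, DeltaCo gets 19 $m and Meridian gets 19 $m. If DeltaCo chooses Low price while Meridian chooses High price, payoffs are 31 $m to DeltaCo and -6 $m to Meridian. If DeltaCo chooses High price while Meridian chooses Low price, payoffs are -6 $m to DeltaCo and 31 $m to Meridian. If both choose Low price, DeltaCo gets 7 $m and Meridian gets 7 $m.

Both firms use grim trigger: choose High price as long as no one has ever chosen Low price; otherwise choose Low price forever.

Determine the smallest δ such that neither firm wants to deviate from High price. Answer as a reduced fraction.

1/2

One-period gain from deviating is 31 − 19 = 12. The loss is 19 − 7 = 12 in every subsequent period, with present value 12·δ/(1−δ).
Deviation is unprofitable when 12·δ/(1−δ) ≥ 12, i.e. δ/(1−δ) ≥ 1.
Equivalently δ ≥ 12/(12+12) = 1/2.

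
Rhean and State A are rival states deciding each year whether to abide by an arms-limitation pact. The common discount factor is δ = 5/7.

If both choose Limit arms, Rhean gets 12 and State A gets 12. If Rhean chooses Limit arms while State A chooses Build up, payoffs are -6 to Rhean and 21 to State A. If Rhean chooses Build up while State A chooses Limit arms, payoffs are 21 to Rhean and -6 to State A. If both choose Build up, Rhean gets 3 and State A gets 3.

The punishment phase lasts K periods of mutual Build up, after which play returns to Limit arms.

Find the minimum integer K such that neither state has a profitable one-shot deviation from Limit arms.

Need Σ_{k=1}^{K} δ^k ≥ (21−12)/(12−3) = 1.0000 at δ = 5/7.
At K = 1 the sum is 0.7143 < 1.0000; at K = 2 it is 1.2245 ≥ 1.0000.
So the minimum punishment length is K = 2.

2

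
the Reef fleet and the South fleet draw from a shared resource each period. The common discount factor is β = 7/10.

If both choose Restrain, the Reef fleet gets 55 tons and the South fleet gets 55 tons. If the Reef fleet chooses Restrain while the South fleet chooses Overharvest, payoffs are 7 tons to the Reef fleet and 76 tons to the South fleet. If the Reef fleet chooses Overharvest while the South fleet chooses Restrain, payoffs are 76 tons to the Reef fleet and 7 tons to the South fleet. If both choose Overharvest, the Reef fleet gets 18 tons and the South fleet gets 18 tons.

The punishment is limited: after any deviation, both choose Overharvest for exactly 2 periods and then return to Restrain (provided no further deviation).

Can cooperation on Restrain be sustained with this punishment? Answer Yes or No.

A one-shot deviation gives 76 now, then 18 for 2 periods, then back to 55.
Gain from deviating: (76−55) today; loss: (55−18) in each of the next 2 periods.
No-deviation condition: (55−18)(β+…+β^2) ≥ 76−55, i.e. β+…+β^2 ≥ 21/37.
At β = 7/10: β+…+β^2 = 1.1900 ≥ 0.5676.
So cooperation is sustainable.

Yes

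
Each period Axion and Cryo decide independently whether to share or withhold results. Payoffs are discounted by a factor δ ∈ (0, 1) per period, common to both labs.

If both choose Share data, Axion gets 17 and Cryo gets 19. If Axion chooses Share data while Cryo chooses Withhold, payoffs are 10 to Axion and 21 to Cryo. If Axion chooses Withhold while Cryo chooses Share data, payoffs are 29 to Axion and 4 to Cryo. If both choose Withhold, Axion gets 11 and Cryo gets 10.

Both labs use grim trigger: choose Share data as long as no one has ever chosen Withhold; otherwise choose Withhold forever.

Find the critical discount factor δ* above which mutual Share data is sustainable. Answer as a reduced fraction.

2/3

Axion's threshold: (29−17)/(29−11) = 2/3.
Cryo's threshold: (21−19)/(21−10) = 2/11.
2/3 > 2/11, so Axion binds and δ* = 2/3.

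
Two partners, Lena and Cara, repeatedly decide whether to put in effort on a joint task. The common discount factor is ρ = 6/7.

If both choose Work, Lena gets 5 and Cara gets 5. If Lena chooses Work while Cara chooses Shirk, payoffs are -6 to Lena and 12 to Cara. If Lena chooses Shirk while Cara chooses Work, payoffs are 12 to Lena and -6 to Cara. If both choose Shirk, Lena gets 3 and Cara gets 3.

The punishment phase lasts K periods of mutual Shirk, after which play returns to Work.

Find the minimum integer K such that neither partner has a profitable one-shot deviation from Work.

No profitable deviation requires (5−3)(ρ+…+ρ^K) ≥ 12−5, i.e. ρ+…+ρ^K ≥ 7/2 ≈ 3.5000.
With ρ = 6/7, the partial sums are K=1: 0.8571, K=2: 1.5918, K=3: 2.2216, K=4: 2.7613, K=5: 3.2240, K=6: 3.6206.
K = 6 is the first length at which the sum reaches 3.5000.

6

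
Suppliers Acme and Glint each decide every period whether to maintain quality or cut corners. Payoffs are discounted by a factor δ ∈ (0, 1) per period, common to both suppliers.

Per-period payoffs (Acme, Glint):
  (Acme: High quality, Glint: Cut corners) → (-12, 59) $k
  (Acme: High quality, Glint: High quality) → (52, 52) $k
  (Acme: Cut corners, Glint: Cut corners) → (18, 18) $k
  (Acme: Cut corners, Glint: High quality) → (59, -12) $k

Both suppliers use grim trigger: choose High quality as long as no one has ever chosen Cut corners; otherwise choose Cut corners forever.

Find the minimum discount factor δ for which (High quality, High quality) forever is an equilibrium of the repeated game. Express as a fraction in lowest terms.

7/41

Under grim trigger the critical discount factor is (T−C)/(T−P) with T = 59, C = 52, P = 18.
δ* = (59−52)/(59−18) = 7/41.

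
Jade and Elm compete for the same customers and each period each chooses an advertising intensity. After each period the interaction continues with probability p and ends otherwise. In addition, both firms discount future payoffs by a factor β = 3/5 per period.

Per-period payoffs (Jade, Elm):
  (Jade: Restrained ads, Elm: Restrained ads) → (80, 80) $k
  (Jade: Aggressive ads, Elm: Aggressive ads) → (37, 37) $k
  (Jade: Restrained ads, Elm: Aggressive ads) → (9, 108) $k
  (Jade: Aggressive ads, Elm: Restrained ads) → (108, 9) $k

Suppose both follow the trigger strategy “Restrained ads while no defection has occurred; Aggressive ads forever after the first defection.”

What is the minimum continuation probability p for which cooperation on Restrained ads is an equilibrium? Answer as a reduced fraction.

140/213

Expected continuation weight on next period's payoff is β·p = 3/5·p, which plays the role of the discount factor.
Cooperation requires 3/5·p ≥ (108−80)/(108−37) = 28/71, hence p ≥ 140/213.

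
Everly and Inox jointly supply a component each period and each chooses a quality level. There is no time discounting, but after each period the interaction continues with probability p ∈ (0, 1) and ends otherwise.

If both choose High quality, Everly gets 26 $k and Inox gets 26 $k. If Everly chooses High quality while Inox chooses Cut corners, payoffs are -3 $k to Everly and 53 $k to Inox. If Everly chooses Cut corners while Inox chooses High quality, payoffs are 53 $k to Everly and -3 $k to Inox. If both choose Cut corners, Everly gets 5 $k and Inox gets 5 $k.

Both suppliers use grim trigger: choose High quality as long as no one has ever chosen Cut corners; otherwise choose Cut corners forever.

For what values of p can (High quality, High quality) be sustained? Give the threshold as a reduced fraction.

With no time discounting, the continuation probability p plays the role of the discount factor.
Grim-trigger IC: 26/(1−p) ≥ 53 + 5p/(1−p) ⇒ p ≥ (53−26)/(53−5) = 9/16.

9/16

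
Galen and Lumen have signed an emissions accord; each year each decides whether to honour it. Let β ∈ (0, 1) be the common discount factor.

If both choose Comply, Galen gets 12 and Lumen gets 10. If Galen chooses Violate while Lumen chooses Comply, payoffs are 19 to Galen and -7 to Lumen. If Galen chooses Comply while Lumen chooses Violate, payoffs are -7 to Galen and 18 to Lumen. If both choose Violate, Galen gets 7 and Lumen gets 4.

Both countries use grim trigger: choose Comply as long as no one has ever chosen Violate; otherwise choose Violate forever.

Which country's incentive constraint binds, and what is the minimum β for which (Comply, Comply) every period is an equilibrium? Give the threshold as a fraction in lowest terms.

Galen; β ≥ 7/12

Galen: cooperation gives 12 each period; deviation gives 19 once then 7 forever.
  12/(1−β) ≥ 19 + 7β/(1−β) ⇒ β ≥ 7/12.
Lumen: cooperation gives 10 each period; deviation gives 18 once then 4 forever.
  β ≥ 8/14 = 4/7.
Both must hold, so the binding constraint is Galen's: β ≥ 7/12.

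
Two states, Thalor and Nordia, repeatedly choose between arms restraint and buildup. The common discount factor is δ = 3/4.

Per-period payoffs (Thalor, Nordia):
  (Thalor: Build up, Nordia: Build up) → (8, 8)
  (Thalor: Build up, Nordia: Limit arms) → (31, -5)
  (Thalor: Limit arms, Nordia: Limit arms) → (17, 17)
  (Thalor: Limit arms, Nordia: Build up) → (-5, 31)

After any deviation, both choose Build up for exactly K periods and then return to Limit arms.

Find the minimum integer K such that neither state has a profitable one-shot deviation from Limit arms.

No profitable deviation requires (17−8)(δ+…+δ^K) ≥ 31−17, i.e. δ+…+δ^K ≥ 14/9 ≈ 1.5556.
With δ = 3/4, the partial sums are K=1: 0.7500, K=2: 1.3125, K=3: 1.7344.
K = 3 is the first length at which the sum reaches 1.5556.

3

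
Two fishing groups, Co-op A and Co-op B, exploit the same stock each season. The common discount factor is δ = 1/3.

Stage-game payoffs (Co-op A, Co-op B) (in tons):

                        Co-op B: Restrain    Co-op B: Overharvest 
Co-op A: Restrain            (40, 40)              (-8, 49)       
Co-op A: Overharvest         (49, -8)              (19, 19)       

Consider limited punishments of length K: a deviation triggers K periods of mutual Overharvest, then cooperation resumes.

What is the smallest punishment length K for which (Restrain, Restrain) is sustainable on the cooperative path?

2

IC: δ(1−δ^K)/(1−δ) ≥ (49−40)/(40−19) = 3/7.
With δ = 1/3: need 1 − δ^K ≥ 3/7·(1−1/3)/(1/3), i.e. δ^K ≤ 0.1429.
Since (1/3)^1 = 0.3333 and (1/3)^2 = 0.1111, the smallest such K is 2.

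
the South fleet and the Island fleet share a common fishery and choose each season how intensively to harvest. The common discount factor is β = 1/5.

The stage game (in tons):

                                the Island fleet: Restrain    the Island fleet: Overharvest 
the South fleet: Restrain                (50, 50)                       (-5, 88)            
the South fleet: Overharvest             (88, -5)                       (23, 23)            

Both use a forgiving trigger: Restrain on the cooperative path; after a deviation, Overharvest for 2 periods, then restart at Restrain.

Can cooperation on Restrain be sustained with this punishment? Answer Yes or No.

A one-shot deviation gives 88 now, then 23 for 2 periods, then back to 50.
Gain from deviating: (88−50) today; loss: (50−23) in each of the next 2 periods.
No-deviation condition: (50−23)(β+…+β^2) ≥ 88−50, i.e. β+…+β^2 ≥ 38/27.
At β = 1/5: β+…+β^2 = 0.2400 < 1.4074.
So cooperation is not sustainable.

No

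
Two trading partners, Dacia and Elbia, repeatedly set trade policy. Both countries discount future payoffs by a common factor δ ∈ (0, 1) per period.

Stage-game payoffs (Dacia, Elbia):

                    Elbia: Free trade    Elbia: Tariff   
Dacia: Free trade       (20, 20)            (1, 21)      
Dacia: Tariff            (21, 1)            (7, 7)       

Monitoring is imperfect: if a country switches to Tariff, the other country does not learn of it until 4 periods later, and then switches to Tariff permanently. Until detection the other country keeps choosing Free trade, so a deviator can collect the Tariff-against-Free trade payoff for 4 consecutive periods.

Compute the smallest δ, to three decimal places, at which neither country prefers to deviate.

The best deviation is to choose Tariff for all 4 undetected periods, earning 21 each, then 7 forever once detected.
Deviation value: 21(1−δ^4)/(1−δ) + 7δ^4/(1−δ); cooperation value: 20/(1−δ).
IC: 20 ≥ 21(1−δ^4) + 7δ^4 = 21 − 14δ^4.
So δ^4 ≥ 1/14, giving δ ≥ (1/14)^(1/4) ≈ 0.517.

0.517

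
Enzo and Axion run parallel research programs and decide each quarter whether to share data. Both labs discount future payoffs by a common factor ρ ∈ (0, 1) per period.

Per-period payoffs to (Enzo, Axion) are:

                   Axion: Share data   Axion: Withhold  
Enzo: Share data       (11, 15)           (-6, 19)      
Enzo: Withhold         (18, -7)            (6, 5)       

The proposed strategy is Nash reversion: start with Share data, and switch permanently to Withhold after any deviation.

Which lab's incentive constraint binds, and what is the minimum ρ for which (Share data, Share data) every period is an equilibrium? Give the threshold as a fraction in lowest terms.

Enzo's threshold: (18−11)/(18−6) = 7/12.
Axion's threshold: (19−15)/(19−5) = 2/7.
7/12 > 2/7, so Enzo binds and ρ* = 7/12.

Enzo; ρ ≥ 7/12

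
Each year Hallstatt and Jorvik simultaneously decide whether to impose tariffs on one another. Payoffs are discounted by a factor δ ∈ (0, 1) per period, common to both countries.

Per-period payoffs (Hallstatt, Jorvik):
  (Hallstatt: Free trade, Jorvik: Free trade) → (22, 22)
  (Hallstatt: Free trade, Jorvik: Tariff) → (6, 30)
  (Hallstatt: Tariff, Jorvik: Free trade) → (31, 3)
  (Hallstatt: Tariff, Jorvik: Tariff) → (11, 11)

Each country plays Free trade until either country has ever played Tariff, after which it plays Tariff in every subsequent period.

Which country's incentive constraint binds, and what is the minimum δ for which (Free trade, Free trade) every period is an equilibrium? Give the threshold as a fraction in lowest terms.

Hallstatt; δ ≥ 9/20

Hallstatt: cooperation gives 22 each period; deviation gives 31 once then 11 forever.
  22/(1−δ) ≥ 31 + 11δ/(1−δ) ⇒ δ ≥ 9/20.
Jorvik: cooperation gives 22 each period; deviation gives 30 once then 11 forever.
  δ ≥ 8/19.
Both must hold, so the binding constraint is Hallstatt's: δ ≥ 9/20.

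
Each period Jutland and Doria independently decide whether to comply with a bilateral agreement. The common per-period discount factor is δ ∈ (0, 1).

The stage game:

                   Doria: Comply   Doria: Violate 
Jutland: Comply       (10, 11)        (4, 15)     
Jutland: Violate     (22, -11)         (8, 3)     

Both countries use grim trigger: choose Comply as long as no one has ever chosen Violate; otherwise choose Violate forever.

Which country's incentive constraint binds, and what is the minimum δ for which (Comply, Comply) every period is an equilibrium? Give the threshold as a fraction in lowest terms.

Jutland; δ ≥ 6/7

For Jutland: deviation gain 22−10 = 12, per-period punishment loss 10−8 = 2. IC gives δ ≥ 12/14 = 6/7.
For Doria: gain 4, loss 8 per period, so δ ≥ 4/12 = 1/3.
The tighter constraint is Jutland's, so cooperation needs δ ≥ 6/7.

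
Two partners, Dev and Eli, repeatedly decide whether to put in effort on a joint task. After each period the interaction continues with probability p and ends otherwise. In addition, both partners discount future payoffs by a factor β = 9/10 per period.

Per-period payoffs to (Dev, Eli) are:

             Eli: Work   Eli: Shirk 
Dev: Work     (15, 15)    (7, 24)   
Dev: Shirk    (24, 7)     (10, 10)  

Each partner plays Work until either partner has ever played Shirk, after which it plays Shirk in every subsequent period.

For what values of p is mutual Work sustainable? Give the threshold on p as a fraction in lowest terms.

5/7

Expected continuation weight on next period's payoff is β·p = 9/10·p, which plays the role of the discount factor.
Cooperation requires 9/10·p ≥ (24−15)/(24−10) = 9/14, hence p ≥ 5/7.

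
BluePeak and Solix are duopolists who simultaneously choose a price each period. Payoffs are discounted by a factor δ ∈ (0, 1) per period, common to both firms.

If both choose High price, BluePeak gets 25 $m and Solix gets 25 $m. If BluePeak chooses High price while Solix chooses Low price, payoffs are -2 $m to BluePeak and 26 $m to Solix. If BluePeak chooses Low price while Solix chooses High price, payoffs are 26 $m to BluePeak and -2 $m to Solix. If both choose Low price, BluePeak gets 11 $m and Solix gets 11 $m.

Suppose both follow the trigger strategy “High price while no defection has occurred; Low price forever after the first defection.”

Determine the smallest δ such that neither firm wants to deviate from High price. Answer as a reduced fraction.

1/15

One-period gain from deviating is 26 − 25 = 1. The loss is 25 − 11 = 14 in every subsequent period, with present value 14·δ/(1−δ).
Deviation is unprofitable when 14·δ/(1−δ) ≥ 1, i.e. δ/(1−δ) ≥ 1/14.
Equivalently δ ≥ 1/(1+14) = 1/15.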